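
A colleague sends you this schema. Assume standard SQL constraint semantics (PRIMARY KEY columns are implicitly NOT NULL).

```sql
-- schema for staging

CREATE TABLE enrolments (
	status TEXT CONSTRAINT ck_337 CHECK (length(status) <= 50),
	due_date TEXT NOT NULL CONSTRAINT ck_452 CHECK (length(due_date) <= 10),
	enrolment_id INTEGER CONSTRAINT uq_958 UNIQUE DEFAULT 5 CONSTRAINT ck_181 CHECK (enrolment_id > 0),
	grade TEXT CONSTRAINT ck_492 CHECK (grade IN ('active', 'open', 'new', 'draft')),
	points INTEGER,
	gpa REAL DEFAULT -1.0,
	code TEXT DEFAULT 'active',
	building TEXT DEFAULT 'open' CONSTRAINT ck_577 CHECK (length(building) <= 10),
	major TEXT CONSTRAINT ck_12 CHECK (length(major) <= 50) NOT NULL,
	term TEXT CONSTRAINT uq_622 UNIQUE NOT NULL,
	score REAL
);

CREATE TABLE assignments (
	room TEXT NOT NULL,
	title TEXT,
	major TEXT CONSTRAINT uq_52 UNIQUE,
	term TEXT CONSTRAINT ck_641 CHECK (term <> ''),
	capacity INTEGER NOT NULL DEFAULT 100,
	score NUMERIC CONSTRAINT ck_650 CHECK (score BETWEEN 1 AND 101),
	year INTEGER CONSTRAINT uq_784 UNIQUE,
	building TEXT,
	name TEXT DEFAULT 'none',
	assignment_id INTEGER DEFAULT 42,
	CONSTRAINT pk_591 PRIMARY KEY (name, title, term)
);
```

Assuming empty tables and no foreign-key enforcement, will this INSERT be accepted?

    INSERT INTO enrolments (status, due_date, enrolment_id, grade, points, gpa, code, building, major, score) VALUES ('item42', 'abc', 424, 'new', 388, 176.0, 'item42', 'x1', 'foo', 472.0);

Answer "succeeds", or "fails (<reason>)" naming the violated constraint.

fails (NOT NULL on term)

term is omitted from the column list and has no DEFAULT, so it would receive NULL.
But term is declared NOT NULL.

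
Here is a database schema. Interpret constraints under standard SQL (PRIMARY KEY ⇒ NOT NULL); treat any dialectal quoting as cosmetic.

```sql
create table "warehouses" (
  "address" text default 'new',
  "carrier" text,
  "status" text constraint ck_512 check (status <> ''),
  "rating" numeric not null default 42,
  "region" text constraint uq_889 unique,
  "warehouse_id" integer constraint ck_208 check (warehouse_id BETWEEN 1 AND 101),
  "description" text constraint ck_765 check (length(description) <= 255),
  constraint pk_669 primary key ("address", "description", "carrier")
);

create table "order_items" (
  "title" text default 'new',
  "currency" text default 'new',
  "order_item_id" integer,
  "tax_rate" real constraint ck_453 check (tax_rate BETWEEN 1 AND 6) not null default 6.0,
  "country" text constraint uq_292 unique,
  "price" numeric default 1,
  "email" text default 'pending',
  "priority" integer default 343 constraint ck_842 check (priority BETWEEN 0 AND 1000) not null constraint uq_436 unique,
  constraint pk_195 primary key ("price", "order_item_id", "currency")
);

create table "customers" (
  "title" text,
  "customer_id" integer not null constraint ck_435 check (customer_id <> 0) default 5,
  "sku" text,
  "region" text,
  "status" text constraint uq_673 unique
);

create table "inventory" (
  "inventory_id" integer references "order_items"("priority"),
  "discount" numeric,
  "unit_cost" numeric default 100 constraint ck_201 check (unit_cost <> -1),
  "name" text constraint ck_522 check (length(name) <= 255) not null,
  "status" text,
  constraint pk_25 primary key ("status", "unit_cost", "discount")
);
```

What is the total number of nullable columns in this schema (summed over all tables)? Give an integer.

11

warehouses: 3 nullable (status, region, warehouse_id — PK (address, description, carrier) and explicit NOT NULL columns excluded).
order_items: 3 nullable (title, country, email — PK (price, order_item_id, currency) and explicit NOT NULL columns excluded).
customers: 4 nullable (title, sku, region, status — PK none and explicit NOT NULL columns excluded).
inventory: 1 nullable (inventory_id — PK (status, unit_cost, discount) and explicit NOT NULL columns excluded).
Total: 3 + 3 + 4 + 1 = 11.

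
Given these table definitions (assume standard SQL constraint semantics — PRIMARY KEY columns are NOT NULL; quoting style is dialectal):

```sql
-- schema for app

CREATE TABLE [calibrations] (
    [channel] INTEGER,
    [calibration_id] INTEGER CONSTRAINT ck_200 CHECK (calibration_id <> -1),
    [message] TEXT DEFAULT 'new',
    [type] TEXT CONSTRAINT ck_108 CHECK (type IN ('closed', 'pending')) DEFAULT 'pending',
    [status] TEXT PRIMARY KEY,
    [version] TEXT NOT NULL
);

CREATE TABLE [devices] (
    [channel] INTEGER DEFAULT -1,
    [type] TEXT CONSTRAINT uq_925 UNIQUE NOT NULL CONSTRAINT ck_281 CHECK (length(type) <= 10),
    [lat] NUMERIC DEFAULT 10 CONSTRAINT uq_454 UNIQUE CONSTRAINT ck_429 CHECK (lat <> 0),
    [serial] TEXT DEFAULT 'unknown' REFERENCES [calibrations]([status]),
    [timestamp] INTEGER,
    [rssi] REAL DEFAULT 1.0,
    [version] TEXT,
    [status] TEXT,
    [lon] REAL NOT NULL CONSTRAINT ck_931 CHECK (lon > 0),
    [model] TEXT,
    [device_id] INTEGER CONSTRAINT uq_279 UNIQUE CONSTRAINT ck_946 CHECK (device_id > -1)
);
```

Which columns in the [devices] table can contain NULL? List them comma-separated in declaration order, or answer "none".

channel, lat, serial, timestamp, rssi, version, status, model, device_id

- channel: DEFAULT only fills an omitted column; an explicit NULL is still allowed → nullable.
- type: declared NOT NULL → not nullable.
- lat: CHECK does not forbid NULL (a CHECK constraint passes when its expression is NULL) → nullable.
- serial: a foreign key column may be NULL unless separately constrained → nullable.
- timestamp: no NOT NULL constraint applies → nullable.
- rssi: DEFAULT only fills an omitted column; an explicit NULL is still allowed → nullable.
- version: no NOT NULL constraint applies → nullable.
- status: no NOT NULL constraint applies → nullable.
- lon: declared NOT NULL → not nullable.
- model: no NOT NULL constraint applies → nullable.
- device_id: CHECK does not forbid NULL (a CHECK constraint passes when its expression is NULL) → nullable.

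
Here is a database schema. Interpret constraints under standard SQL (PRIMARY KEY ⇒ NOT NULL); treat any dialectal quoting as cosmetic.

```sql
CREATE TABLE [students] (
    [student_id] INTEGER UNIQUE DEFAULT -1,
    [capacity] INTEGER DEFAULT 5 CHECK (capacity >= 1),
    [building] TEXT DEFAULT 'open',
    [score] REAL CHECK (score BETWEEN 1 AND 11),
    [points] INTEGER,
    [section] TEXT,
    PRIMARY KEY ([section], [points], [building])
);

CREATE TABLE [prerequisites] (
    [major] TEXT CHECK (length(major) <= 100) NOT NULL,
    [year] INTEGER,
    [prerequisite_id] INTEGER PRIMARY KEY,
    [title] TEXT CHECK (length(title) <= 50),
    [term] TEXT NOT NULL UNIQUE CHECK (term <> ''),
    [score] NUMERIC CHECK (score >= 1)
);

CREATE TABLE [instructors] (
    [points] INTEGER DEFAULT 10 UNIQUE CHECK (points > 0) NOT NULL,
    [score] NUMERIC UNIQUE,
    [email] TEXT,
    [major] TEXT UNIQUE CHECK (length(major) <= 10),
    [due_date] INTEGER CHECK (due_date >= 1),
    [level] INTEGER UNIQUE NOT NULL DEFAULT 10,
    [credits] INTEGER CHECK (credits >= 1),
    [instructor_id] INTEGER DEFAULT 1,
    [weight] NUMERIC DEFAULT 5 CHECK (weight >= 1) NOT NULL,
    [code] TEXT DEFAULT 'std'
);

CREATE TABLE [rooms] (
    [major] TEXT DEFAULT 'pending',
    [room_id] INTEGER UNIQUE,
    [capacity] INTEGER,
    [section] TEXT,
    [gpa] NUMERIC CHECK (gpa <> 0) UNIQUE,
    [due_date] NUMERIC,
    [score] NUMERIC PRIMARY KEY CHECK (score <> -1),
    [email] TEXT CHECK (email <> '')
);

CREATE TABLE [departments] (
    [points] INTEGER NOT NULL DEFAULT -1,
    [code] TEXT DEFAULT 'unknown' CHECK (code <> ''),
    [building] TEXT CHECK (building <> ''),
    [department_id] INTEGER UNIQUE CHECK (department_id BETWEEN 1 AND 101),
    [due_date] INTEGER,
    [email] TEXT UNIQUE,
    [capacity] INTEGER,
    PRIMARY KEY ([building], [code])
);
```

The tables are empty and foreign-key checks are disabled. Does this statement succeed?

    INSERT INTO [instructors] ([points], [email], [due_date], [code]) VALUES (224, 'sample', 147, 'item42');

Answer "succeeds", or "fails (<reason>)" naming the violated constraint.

succeeds

NOT NULL columns: level defaults to 10; points is supplied; weight defaults to 5.
CHECK constraints: 224 satisfies (points > 0); 147 satisfies (due_date >= 1).
No constraint is violated.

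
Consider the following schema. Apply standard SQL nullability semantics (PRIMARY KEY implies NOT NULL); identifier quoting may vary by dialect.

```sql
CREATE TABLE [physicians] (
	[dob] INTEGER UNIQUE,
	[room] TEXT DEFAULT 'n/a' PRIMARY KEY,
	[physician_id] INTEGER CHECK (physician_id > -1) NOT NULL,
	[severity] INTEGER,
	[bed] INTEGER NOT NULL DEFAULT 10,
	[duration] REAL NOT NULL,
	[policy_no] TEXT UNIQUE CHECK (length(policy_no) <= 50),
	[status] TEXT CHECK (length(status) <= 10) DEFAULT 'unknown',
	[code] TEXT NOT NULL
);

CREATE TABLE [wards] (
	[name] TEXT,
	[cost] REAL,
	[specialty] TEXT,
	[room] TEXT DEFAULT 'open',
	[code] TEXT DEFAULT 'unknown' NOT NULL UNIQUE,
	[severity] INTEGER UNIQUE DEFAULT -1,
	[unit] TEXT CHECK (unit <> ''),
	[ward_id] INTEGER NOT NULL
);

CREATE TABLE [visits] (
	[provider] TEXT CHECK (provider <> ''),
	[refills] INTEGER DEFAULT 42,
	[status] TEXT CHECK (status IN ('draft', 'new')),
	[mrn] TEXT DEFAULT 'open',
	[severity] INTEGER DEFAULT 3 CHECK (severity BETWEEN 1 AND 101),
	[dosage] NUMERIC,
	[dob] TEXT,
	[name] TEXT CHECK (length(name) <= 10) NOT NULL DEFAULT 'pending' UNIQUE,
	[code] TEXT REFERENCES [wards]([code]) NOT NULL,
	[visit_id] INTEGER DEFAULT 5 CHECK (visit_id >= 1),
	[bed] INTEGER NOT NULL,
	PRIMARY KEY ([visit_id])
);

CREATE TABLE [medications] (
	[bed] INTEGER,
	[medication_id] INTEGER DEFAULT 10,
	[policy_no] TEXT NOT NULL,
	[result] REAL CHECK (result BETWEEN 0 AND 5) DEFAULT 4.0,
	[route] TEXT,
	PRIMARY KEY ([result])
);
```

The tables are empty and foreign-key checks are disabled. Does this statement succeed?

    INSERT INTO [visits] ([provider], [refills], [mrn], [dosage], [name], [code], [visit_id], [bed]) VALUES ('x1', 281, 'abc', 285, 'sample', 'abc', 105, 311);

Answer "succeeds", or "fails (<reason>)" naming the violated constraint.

NOT NULL columns: bed is supplied; code is supplied; name is supplied; visit_id is supplied.
CHECK constraints: 'x1' satisfies (provider <> ''); 'sample' satisfies (length(name) <= 10); 105 satisfies (visit_id >= 1).
No constraint is violated.

succeeds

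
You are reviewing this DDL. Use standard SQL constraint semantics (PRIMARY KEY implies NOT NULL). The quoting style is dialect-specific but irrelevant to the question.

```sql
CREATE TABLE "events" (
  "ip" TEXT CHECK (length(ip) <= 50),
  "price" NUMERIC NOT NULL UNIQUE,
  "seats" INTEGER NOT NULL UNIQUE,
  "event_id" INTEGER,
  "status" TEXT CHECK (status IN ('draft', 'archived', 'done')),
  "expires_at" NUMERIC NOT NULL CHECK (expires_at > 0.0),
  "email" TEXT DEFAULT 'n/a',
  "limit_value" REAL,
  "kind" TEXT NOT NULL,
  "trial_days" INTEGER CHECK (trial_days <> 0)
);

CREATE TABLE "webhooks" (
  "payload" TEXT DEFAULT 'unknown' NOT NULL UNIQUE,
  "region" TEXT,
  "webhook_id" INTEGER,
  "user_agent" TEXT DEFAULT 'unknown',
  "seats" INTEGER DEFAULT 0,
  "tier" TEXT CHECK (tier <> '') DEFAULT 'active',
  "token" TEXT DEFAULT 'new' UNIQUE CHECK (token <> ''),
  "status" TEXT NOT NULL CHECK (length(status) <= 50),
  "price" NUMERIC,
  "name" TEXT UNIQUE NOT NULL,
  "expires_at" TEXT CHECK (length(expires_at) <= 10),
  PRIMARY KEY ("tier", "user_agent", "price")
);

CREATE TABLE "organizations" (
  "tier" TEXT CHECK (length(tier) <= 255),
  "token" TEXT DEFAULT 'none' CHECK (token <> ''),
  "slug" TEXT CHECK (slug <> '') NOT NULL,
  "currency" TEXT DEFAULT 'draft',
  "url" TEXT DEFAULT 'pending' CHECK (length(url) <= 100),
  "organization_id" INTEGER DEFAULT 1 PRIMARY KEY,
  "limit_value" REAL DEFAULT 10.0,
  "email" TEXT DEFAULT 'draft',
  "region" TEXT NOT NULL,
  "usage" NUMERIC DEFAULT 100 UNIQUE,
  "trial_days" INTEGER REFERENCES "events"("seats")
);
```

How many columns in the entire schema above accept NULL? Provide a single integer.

19

events: 6 nullable (ip, event_id, status, email, limit_value, trial_days — PK none and explicit NOT NULL columns excluded).
webhooks: 5 nullable (region, webhook_id, seats, token, expires_at — PK (tier, user_agent, price) and explicit NOT NULL columns excluded).
organizations: 8 nullable (tier, token, currency, url, limit_value, email, usage, trial_days — PK (organization_id) and explicit NOT NULL columns excluded).
Total: 6 + 5 + 8 = 19.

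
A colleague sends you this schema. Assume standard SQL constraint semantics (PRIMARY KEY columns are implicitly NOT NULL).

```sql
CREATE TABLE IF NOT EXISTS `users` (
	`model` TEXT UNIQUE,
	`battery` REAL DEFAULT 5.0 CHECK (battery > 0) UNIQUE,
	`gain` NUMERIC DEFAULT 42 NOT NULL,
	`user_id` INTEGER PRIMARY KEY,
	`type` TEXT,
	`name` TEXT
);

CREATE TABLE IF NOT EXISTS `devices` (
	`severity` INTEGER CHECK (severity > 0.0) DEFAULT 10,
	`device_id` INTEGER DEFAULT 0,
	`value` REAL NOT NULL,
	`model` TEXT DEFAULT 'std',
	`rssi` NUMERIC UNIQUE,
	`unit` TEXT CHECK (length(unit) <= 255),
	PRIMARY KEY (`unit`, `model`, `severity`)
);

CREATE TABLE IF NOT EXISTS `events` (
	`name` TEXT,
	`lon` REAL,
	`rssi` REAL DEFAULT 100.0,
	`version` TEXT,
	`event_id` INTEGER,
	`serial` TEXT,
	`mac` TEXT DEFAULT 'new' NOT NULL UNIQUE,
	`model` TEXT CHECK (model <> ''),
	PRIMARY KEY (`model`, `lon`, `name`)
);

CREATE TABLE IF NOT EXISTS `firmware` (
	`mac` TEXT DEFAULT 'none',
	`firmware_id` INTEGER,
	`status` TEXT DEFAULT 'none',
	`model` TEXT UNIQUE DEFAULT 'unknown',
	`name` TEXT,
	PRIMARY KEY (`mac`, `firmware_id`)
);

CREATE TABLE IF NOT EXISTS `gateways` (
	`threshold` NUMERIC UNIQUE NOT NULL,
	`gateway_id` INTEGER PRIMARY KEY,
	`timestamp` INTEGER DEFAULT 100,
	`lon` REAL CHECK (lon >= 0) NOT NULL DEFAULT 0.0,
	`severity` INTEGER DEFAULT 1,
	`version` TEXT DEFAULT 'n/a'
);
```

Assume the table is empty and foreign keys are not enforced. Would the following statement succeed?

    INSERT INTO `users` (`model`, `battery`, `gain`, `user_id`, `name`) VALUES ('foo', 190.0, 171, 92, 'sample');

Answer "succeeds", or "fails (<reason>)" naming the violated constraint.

succeeds

NOT NULL columns: gain is supplied; user_id is supplied.
CHECK constraints: 190.0 satisfies (battery > 0).
No constraint is violated.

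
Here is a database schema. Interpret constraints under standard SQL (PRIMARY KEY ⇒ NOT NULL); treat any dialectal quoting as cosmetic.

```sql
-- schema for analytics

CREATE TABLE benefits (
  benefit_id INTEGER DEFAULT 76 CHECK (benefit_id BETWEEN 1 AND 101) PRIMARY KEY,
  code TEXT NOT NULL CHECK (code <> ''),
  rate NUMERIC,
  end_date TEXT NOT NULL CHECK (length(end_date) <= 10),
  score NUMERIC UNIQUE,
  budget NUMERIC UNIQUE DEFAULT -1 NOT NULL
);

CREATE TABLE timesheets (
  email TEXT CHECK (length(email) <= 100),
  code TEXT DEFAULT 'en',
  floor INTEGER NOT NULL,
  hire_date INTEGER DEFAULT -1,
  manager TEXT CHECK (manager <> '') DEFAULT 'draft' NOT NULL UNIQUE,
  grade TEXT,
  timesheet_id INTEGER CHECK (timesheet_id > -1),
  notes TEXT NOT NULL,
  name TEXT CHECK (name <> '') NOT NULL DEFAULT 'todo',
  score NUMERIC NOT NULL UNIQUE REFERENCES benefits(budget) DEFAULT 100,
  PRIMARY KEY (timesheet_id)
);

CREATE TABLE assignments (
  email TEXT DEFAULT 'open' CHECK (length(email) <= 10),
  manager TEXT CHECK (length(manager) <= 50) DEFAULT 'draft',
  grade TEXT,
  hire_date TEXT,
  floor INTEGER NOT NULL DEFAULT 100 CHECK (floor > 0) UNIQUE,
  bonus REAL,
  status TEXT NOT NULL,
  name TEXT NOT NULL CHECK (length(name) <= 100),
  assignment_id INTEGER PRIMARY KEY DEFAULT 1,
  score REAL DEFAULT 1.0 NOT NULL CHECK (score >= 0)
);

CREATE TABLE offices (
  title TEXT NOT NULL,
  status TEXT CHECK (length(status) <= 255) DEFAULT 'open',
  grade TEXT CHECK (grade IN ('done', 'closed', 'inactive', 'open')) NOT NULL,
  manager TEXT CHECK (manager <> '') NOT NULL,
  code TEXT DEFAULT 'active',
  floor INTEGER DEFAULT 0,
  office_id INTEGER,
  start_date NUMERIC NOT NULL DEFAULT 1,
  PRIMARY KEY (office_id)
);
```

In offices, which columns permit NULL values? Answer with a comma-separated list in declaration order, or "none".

- title: declared NOT NULL → not nullable.
- status: CHECK does not forbid NULL (a CHECK constraint passes when its expression is NULL) → nullable.
- grade: declared NOT NULL → not nullable.
- manager: declared NOT NULL → not nullable.
- code: DEFAULT only fills an omitted column; an explicit NULL is still allowed → nullable.
- floor: DEFAULT only fills an omitted column; an explicit NULL is still allowed → nullable.
- office_id: part of the PRIMARY KEY, which implies NOT NULL → not nullable.
- start_date: declared NOT NULL → not nullable.

status, code, floor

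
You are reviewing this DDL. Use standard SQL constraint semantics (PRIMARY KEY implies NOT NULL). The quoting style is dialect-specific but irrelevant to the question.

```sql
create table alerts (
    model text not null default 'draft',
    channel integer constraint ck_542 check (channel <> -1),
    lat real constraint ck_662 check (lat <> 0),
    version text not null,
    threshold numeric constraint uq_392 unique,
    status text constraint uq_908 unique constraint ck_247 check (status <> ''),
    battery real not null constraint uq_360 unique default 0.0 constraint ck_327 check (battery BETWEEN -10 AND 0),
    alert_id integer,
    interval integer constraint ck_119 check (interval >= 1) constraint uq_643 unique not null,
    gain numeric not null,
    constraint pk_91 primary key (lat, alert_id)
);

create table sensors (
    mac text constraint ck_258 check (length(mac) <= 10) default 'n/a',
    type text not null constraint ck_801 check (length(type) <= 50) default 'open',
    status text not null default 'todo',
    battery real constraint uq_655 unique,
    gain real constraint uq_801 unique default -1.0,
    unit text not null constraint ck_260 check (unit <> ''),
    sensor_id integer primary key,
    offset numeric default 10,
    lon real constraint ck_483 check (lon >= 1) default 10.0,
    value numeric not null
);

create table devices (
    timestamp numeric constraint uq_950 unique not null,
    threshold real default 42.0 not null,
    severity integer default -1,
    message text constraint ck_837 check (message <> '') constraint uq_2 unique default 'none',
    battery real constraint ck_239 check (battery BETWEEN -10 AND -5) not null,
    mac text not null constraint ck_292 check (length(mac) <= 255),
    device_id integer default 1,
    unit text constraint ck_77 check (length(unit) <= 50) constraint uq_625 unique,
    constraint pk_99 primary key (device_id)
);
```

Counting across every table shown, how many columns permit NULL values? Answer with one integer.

alerts: 3 nullable (channel, threshold, status — PK (lat, alert_id) and explicit NOT NULL columns excluded).
sensors: 5 nullable (mac, battery, gain, offset, lon — PK (sensor_id) and explicit NOT NULL columns excluded).
devices: 3 nullable (severity, message, unit — PK (device_id) and explicit NOT NULL columns excluded).
Total: 3 + 5 + 3 = 11.

11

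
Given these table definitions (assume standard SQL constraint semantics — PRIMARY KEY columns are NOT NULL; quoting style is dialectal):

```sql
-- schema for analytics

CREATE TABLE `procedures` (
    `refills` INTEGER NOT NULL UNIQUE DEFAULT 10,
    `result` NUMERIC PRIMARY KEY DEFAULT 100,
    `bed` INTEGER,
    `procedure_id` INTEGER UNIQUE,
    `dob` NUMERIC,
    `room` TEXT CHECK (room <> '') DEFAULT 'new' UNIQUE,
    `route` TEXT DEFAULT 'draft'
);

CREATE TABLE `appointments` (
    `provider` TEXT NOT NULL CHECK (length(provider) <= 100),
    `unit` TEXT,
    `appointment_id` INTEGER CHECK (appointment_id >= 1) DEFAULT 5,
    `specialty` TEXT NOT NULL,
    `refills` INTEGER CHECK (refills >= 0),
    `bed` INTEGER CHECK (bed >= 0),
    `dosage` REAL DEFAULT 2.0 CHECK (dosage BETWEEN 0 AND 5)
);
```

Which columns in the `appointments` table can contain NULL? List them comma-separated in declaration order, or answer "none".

- provider: declared NOT NULL → not nullable.
- unit: no NOT NULL constraint applies → nullable.
- appointment_id: CHECK does not forbid NULL (a CHECK constraint passes when its expression is NULL) → nullable.
- specialty: declared NOT NULL → not nullable.
- refills: CHECK does not forbid NULL (a CHECK constraint passes when its expression is NULL) → nullable.
- bed: CHECK does not forbid NULL (a CHECK constraint passes when its expression is NULL) → nullable.
- dosage: CHECK does not forbid NULL (a CHECK constraint passes when its expression is NULL) → nullable.

unit, appointment_id, refills, bed, dosage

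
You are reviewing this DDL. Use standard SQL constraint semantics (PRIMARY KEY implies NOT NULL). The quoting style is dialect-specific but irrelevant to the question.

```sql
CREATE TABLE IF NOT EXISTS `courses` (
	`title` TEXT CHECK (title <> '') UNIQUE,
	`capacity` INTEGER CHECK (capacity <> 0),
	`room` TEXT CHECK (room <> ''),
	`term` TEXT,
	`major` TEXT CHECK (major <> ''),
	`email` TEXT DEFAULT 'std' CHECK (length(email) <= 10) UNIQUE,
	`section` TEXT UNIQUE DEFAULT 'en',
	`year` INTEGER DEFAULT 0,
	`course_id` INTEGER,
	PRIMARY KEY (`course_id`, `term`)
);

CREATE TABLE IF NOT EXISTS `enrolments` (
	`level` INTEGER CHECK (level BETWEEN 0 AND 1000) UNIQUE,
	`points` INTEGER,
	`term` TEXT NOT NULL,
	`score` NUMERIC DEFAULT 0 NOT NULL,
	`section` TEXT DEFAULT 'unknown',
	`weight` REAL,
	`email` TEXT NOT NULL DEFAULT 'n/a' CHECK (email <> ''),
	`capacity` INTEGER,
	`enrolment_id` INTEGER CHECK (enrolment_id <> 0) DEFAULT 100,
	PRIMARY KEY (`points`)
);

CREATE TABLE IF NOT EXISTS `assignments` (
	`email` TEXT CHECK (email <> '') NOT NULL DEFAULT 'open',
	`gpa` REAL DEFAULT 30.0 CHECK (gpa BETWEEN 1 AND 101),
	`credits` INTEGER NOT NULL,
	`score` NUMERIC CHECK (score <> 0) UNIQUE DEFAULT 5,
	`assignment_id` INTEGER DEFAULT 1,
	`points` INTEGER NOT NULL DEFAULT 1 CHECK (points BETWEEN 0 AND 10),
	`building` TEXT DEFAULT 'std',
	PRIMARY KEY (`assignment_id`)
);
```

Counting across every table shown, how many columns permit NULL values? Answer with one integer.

15

courses: 7 nullable (title, capacity, room, major, email, section, year — PK (course_id, term) and explicit NOT NULL columns excluded).
enrolments: 5 nullable (level, section, weight, capacity, enrolment_id — PK (points) and explicit NOT NULL columns excluded).
assignments: 3 nullable (gpa, score, building — PK (assignment_id) and explicit NOT NULL columns excluded).
Total: 7 + 5 + 3 = 15.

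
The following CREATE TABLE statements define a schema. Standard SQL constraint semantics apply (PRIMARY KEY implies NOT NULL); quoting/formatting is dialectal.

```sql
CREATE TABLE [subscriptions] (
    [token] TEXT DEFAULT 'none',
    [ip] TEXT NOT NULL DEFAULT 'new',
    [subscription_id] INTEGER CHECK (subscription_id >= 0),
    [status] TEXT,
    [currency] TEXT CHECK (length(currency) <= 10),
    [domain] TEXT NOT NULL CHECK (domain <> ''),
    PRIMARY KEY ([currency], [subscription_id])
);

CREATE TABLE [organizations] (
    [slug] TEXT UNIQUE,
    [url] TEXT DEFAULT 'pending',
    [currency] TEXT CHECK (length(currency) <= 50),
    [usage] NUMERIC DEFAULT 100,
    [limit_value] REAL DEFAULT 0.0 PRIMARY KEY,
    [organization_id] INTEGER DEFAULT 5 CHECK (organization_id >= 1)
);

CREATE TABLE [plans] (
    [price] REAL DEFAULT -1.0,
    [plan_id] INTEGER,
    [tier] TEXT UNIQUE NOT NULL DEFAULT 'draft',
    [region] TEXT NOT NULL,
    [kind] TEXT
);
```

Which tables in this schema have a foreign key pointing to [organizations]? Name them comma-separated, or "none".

No REFERENCES clause anywhere in the schema names organizations.

none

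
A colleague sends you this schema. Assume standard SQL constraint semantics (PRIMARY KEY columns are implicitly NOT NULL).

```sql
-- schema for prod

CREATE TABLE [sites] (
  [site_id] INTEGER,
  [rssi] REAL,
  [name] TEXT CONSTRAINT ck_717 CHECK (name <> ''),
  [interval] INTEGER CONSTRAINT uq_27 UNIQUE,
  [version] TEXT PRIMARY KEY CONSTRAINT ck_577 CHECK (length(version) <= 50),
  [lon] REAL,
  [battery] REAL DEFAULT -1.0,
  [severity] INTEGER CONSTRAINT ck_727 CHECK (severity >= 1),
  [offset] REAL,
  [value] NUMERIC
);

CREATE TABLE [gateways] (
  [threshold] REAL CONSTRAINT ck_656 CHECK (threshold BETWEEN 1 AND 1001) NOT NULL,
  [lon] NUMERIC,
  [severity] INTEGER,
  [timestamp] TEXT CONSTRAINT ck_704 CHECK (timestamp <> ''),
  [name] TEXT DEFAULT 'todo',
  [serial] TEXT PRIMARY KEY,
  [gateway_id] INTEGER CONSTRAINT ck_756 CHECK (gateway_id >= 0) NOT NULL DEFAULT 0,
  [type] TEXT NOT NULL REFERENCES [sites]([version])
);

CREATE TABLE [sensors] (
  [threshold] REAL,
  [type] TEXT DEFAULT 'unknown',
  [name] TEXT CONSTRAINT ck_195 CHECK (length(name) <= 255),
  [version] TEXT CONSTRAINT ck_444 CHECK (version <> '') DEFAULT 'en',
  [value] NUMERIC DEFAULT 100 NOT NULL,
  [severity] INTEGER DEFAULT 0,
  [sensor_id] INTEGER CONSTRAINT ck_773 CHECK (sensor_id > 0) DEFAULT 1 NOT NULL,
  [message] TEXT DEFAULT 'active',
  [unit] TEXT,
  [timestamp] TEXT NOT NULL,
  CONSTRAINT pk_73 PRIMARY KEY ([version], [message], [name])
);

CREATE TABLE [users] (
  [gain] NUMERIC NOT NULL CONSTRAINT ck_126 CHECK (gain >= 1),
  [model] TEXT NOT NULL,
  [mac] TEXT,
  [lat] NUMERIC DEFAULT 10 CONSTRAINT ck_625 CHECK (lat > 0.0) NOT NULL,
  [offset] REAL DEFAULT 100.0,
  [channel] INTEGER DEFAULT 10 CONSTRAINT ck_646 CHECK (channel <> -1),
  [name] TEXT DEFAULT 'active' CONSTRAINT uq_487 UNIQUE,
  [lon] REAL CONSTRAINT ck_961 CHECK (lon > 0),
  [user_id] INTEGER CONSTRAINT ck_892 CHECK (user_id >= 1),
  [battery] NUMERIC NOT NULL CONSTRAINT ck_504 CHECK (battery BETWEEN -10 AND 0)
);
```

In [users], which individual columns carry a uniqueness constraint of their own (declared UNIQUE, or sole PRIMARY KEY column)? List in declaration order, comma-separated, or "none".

name

- gain: no UNIQUE or single-column PK constraint.
- model: no UNIQUE or single-column PK constraint.
- mac: no UNIQUE or single-column PK constraint.
- lat: no UNIQUE or single-column PK constraint.
- offset: no UNIQUE or single-column PK constraint.
- channel: no UNIQUE or single-column PK constraint.
- name: declared UNIQUE → unique.
- lon: no UNIQUE or single-column PK constraint.
- user_id: no UNIQUE or single-column PK constraint.
- battery: no UNIQUE or single-column PK constraint.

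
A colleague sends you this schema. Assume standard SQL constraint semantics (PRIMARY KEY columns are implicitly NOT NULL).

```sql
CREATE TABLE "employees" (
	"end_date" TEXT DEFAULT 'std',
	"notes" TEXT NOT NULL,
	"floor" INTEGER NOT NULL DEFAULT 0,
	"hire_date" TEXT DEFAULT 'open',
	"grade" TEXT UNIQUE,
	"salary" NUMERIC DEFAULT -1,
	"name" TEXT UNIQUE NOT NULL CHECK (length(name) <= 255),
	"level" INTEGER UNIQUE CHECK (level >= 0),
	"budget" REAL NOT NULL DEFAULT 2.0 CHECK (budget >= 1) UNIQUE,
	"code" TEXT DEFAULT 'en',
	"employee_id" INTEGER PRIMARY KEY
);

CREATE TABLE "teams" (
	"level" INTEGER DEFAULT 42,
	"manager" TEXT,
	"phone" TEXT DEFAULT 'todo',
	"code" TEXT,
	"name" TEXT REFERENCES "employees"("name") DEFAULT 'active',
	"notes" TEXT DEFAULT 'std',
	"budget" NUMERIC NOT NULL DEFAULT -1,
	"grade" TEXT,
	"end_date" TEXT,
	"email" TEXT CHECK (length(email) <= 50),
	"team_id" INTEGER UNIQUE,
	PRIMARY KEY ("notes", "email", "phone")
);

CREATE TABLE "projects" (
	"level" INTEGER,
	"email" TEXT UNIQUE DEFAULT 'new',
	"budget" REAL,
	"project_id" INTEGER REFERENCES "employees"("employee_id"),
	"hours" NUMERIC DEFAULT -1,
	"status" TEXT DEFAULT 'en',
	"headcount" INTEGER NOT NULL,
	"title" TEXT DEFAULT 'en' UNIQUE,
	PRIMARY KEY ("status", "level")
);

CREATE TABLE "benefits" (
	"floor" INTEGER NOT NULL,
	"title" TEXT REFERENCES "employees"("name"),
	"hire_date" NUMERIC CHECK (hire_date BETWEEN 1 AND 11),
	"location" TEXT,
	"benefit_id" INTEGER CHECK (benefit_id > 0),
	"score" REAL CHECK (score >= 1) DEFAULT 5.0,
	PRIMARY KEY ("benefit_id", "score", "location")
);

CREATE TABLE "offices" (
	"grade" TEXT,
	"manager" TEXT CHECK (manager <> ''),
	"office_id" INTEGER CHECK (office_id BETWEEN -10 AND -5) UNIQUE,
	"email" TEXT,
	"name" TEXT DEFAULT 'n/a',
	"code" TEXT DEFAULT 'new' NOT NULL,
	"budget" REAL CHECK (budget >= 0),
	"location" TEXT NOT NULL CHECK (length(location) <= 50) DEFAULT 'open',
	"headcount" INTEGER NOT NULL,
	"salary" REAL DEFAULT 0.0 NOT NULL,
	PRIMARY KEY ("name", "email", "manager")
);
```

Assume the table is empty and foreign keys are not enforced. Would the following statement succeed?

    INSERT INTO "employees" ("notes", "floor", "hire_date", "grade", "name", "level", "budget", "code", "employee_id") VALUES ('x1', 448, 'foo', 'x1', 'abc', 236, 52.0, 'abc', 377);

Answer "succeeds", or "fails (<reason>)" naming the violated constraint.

NOT NULL columns: budget is supplied; employee_id is supplied; floor is supplied; name is supplied; notes is supplied.
CHECK constraints: 'abc' satisfies (length(name) <= 255); 236 satisfies (level >= 0); 52.0 satisfies (budget >= 1).
No constraint is violated.

succeeds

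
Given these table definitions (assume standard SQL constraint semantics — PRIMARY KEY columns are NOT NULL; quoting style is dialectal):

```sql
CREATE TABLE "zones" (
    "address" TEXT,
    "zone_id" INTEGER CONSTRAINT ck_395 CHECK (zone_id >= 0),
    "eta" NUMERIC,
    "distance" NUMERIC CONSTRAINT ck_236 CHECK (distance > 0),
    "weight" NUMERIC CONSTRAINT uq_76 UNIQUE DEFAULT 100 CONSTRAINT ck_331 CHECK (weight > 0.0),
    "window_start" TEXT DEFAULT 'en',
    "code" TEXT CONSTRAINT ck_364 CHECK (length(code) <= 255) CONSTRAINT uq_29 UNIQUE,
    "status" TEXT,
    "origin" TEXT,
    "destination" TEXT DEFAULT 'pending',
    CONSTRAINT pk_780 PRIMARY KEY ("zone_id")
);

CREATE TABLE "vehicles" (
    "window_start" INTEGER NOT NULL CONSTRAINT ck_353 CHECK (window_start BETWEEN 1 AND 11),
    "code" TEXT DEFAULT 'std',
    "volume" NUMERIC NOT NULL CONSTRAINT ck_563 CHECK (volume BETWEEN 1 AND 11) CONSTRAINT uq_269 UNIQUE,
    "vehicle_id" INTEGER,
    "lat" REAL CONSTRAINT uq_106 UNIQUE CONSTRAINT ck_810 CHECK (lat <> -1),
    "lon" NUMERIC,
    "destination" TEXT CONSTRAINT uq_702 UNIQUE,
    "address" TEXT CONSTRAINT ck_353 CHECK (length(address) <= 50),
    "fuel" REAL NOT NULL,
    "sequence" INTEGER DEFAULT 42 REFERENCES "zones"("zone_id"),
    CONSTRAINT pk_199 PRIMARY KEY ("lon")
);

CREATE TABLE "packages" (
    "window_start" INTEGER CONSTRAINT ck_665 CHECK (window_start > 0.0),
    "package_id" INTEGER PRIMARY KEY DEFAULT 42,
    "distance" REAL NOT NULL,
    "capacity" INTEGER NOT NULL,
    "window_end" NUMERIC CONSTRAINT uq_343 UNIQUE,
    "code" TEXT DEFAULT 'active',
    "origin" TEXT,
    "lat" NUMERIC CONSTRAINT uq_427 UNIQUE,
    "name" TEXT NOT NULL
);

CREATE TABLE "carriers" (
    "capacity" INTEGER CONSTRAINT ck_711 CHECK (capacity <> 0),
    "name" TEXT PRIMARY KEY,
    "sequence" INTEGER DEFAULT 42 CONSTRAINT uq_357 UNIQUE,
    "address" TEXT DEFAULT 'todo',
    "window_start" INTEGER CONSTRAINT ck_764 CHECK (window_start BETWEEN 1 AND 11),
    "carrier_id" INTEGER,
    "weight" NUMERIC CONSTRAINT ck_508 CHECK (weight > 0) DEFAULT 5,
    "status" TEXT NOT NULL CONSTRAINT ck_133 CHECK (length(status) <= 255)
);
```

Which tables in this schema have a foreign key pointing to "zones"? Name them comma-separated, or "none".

- vehicles.sequence references zones(zone_id).

vehicles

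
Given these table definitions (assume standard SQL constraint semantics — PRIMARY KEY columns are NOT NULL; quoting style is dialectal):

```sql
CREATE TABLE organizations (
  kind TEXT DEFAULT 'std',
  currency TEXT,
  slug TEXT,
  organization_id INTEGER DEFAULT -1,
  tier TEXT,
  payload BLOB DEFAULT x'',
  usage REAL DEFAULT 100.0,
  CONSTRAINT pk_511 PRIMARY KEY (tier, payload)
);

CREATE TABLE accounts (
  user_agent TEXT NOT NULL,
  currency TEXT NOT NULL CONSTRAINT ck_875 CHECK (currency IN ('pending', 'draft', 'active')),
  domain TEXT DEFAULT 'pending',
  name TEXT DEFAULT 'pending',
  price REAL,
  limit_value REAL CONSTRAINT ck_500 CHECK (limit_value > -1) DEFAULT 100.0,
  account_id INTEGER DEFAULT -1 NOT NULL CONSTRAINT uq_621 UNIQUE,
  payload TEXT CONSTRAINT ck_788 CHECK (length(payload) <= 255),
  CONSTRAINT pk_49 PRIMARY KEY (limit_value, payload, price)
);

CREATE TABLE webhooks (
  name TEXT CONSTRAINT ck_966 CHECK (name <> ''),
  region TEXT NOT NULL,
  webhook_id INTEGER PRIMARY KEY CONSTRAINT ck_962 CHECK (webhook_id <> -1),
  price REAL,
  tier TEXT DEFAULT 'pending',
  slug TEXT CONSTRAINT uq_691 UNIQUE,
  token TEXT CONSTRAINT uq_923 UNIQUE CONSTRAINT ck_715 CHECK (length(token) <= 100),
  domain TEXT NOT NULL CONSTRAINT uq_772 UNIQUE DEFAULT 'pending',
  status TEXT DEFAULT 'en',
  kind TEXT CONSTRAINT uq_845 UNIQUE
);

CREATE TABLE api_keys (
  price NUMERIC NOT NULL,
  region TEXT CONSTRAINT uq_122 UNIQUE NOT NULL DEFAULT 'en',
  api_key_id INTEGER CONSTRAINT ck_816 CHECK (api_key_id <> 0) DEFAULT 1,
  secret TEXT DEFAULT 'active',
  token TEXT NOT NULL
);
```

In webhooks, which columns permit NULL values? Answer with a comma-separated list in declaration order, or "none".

- name: CHECK does not forbid NULL (a CHECK constraint passes when its expression is NULL) → nullable.
- region: declared NOT NULL → not nullable.
- webhook_id: part of the PRIMARY KEY, which implies NOT NULL → not nullable.
- price: no NOT NULL constraint applies → nullable.
- tier: DEFAULT only fills an omitted column; an explicit NULL is still allowed → nullable.
- slug: UNIQUE does not imply NOT NULL → nullable.
- token: CHECK does not forbid NULL (a CHECK constraint passes when its expression is NULL) → nullable.
- domain: declared NOT NULL → not nullable.
- status: DEFAULT only fills an omitted column; an explicit NULL is still allowed → nullable.
- kind: UNIQUE does not imply NOT NULL → nullable.

name, price, tier, slug, token, status, kind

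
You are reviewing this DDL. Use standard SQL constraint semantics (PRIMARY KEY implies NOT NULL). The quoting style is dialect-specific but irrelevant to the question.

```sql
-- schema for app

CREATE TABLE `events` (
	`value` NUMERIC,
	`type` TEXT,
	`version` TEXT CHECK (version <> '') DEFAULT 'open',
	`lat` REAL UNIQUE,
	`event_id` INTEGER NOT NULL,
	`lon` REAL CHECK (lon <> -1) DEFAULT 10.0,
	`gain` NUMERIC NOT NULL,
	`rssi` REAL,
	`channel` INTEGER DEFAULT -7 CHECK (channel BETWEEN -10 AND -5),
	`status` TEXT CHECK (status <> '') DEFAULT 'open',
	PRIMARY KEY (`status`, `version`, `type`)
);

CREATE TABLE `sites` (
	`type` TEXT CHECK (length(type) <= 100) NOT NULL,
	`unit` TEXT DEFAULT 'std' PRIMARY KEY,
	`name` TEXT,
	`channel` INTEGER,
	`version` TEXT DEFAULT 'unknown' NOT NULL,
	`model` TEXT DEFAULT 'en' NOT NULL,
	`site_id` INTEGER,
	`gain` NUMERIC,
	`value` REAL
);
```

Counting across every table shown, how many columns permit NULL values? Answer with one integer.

10

events: 5 nullable (value, lat, lon, rssi, channel — PK (status, version, type) and explicit NOT NULL columns excluded).
sites: 5 nullable (name, channel, site_id, gain, value — PK (unit) and explicit NOT NULL columns excluded).
Total: 5 + 5 = 10.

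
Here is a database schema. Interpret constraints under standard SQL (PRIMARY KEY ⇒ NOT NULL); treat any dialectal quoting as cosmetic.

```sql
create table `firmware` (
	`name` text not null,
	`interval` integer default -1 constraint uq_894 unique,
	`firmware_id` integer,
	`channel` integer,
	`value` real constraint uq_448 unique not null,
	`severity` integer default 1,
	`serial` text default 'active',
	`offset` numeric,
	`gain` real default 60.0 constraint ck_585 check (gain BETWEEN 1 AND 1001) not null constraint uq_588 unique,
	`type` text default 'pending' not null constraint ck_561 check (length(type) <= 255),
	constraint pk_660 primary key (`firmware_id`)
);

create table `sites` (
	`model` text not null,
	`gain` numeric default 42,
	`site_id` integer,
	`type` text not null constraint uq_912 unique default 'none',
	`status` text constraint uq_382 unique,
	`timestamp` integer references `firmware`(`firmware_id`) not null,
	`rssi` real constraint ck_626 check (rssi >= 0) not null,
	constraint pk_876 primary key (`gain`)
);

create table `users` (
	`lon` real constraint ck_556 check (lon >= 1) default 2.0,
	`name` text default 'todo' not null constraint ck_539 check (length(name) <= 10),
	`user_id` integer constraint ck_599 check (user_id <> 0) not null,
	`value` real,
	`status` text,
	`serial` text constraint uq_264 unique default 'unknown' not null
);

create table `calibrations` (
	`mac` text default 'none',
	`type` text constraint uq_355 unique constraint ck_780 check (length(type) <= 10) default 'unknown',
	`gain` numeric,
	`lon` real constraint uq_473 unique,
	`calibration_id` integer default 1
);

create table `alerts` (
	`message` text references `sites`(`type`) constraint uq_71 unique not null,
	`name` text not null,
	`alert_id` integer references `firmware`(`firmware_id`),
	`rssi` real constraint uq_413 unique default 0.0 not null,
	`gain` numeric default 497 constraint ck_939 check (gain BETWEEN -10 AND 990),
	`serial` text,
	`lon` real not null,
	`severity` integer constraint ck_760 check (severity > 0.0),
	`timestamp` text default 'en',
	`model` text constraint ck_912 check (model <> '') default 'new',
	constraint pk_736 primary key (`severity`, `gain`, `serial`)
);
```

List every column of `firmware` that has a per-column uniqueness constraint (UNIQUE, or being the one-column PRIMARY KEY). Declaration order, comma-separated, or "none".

interval, firmware_id, value, gain

- name: no UNIQUE or single-column PK constraint.
- interval: declared UNIQUE → unique.
- firmware_id: single-column PRIMARY KEY → unique.
- channel: no UNIQUE or single-column PK constraint.
- value: declared UNIQUE → unique.
- severity: no UNIQUE or single-column PK constraint.
- serial: no UNIQUE or single-column PK constraint.
- offset: no UNIQUE or single-column PK constraint.
- gain: declared UNIQUE → unique.
- type: no UNIQUE or single-column PK constraint.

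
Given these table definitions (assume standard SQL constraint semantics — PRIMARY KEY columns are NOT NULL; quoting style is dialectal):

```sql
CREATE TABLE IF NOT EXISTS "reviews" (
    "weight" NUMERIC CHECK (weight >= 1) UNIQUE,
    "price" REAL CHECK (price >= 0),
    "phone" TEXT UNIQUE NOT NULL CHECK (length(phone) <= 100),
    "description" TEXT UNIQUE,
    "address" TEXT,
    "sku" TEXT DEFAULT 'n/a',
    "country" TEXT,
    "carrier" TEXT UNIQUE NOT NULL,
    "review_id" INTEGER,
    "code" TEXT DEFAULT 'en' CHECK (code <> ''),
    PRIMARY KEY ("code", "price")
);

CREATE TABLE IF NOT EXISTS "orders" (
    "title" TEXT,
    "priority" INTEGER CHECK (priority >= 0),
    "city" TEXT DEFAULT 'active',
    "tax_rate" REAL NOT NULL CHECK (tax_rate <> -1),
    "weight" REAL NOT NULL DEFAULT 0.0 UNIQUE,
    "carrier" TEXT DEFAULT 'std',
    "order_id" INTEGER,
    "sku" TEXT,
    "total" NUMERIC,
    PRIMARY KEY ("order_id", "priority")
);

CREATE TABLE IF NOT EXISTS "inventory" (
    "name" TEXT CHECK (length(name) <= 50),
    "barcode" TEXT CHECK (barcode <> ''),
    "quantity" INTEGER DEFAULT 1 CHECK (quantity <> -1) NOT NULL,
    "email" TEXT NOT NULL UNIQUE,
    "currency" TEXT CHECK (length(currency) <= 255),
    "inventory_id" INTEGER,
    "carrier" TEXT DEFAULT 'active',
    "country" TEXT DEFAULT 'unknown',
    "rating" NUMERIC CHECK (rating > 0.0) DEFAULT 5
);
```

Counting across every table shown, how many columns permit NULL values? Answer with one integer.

reviews: 6 nullable (weight, description, address, sku, country, review_id — PK (code, price) and explicit NOT NULL columns excluded).
orders: 5 nullable (title, city, carrier, sku, total — PK (order_id, priority) and explicit NOT NULL columns excluded).
inventory: 7 nullable (name, barcode, currency, inventory_id, carrier, country, rating — PK none and explicit NOT NULL columns excluded).
Total: 6 + 5 + 7 = 18.

18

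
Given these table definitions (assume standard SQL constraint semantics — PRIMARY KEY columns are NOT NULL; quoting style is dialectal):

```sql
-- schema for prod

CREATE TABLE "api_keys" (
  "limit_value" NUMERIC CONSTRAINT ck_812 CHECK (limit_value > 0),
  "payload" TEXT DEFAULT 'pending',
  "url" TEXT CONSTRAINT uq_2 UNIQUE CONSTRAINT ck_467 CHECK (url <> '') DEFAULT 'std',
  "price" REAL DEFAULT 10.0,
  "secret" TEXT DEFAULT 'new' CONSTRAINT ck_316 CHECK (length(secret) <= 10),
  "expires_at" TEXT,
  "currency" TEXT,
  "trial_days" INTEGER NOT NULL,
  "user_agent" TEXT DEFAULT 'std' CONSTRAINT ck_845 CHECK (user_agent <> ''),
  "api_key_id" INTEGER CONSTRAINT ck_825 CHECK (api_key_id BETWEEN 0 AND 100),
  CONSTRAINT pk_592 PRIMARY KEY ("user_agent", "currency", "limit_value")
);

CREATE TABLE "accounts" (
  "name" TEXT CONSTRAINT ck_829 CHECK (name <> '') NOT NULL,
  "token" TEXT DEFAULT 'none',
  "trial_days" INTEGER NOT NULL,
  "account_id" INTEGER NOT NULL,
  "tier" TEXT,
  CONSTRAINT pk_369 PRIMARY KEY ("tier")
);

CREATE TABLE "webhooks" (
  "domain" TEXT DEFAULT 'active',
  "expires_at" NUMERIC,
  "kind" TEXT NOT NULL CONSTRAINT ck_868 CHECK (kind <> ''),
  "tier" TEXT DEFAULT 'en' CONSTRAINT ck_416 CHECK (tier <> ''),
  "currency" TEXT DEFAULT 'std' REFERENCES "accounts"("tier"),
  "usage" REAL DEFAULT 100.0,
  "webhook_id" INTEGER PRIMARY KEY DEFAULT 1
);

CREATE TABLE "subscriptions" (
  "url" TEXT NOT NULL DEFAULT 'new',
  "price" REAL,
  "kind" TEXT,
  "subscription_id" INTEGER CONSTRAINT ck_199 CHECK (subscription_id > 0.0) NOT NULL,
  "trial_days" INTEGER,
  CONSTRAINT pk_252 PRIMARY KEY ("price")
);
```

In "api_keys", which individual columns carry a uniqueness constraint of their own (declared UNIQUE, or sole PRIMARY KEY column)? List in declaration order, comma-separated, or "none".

url

- limit_value: part of a composite PRIMARY KEY — only the tuple is unique, not this column on its own.
- payload: no UNIQUE or single-column PK constraint.
- url: declared UNIQUE → unique.
- price: no UNIQUE or single-column PK constraint.
- secret: no UNIQUE or single-column PK constraint.
- expires_at: no UNIQUE or single-column PK constraint.
- currency: part of a composite PRIMARY KEY — only the tuple is unique, not this column on its own.
- trial_days: no UNIQUE or single-column PK constraint.
- user_agent: part of a composite PRIMARY KEY — only the tuple is unique, not this column on its own.
- api_key_id: no UNIQUE or single-column PK constraint.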